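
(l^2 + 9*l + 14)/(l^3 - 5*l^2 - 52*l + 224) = (l + 2)/(l^2 - 12*l + 32)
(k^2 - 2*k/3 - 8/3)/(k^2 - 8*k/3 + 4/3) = (3*k + 4)/(3*k - 2)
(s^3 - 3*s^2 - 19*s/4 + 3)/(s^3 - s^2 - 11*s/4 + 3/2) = (s - 4)/(s - 2)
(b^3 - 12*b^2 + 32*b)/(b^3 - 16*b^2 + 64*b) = (b - 4)/(b - 8)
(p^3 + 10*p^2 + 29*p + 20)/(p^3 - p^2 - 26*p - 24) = (p + 5)/(p - 6)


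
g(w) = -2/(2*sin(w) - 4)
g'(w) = 4*cos(w)/(2*sin(w) - 4)^2 = cos(w)/(sin(w) - 2)^2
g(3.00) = 0.54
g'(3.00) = -0.29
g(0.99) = 0.86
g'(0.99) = 0.40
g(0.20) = 0.56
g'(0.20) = 0.30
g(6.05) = 0.45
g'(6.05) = 0.20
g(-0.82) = 0.37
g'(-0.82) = 0.09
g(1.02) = 0.87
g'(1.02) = 0.40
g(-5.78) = 0.66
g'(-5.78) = 0.38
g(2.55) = 0.69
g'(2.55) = -0.40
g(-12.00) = 0.68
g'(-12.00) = 0.39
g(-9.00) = 0.41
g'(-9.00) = -0.16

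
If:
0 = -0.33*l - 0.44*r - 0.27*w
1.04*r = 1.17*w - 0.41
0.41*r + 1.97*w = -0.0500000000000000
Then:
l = 0.42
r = -0.34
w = 0.05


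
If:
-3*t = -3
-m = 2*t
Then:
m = -2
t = 1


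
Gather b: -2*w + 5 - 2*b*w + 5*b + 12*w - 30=b*(5 - 2*w) + 10*w - 25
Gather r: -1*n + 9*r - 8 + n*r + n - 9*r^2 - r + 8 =-9*r^2 + r*(n + 8)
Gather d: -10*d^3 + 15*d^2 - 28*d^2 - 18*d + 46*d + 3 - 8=-10*d^3 - 13*d^2 + 28*d - 5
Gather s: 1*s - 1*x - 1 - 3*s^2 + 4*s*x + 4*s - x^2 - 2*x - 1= -3*s^2 + s*(4*x + 5) - x^2 - 3*x - 2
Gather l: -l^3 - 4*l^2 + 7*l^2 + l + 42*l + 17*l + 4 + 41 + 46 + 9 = -l^3 + 3*l^2 + 60*l + 100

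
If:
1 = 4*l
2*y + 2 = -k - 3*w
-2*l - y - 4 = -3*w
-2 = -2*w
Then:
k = -2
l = 1/4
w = 1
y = -3/2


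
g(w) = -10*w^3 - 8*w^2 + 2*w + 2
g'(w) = -30*w^2 - 16*w + 2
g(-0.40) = 0.56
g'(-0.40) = 3.60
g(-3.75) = 409.34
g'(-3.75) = -359.88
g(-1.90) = 37.91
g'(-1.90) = -75.90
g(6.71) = -3365.89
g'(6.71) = -1456.08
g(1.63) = -59.30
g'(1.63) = -103.79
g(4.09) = -807.82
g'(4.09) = -565.28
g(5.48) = -1872.95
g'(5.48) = -986.59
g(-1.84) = 33.53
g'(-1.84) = -70.13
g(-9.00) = 6626.00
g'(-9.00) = -2284.00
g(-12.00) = 16106.00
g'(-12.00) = -4126.00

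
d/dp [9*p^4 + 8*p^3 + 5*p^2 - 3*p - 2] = 36*p^3 + 24*p^2 + 10*p - 3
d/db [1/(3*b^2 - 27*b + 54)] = (9 - 2*b)/(3*(b^2 - 9*b + 18)^2)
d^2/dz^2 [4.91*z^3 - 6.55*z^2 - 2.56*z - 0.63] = 29.46*z - 13.1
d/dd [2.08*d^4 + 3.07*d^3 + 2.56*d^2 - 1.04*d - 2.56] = 8.32*d^3 + 9.21*d^2 + 5.12*d - 1.04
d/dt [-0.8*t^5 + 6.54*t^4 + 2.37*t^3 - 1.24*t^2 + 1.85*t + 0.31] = -4.0*t^4 + 26.16*t^3 + 7.11*t^2 - 2.48*t + 1.85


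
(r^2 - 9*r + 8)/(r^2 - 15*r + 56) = (r - 1)/(r - 7)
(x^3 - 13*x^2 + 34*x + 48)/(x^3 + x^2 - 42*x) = (x^2 - 7*x - 8)/(x*(x + 7))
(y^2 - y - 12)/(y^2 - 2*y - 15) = (y - 4)/(y - 5)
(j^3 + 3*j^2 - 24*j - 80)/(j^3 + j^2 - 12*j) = (j^2 - j - 20)/(j*(j - 3))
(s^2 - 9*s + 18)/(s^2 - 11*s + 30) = (s - 3)/(s - 5)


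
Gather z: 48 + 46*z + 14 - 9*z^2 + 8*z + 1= -9*z^2 + 54*z + 63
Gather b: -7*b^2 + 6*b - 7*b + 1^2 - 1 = -7*b^2 - b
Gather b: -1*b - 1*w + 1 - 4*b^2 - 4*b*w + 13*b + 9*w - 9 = -4*b^2 + b*(12 - 4*w) + 8*w - 8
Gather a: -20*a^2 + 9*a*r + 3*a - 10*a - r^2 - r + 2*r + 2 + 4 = -20*a^2 + a*(9*r - 7) - r^2 + r + 6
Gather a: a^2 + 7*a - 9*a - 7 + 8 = a^2 - 2*a + 1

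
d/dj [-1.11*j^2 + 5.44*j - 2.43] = 5.44 - 2.22*j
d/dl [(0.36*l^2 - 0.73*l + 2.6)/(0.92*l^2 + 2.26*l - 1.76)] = (1.4852*l^2 - 6.0512*l - 4.5912)/(0.8464*l^4 + 4.1584*l^3 + 1.8692*l^2 - 7.9552*l + 3.0976)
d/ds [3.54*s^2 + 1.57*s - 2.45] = 7.08*s + 1.57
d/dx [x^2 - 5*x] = 2*x - 5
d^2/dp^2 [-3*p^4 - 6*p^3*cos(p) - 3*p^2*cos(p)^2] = 6*p^3*cos(p) + 36*p^2*sin(p) + 6*p^2*cos(2*p) - 36*p^2 + 12*p*sin(2*p) - 36*p*cos(p) - 3*cos(2*p) - 3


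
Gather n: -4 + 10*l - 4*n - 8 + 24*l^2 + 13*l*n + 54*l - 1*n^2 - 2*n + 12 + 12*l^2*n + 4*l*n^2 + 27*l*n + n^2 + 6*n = 24*l^2 + 4*l*n^2 + 64*l + n*(12*l^2 + 40*l)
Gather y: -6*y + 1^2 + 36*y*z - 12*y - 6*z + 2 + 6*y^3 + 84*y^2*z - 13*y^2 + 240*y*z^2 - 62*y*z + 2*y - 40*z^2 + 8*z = 6*y^3 + y^2*(84*z - 13) + y*(240*z^2 - 26*z - 16) - 40*z^2 + 2*z + 3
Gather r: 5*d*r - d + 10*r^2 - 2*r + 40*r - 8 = -d + 10*r^2 + r*(5*d + 38) - 8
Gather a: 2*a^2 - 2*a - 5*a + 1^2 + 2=2*a^2 - 7*a + 3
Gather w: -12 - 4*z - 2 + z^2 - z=z^2 - 5*z - 14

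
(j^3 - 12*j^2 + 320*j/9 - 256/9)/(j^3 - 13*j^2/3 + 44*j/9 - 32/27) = 3*(j - 8)/(3*j - 1)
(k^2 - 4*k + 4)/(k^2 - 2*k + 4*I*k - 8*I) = (k - 2)/(k + 4*I)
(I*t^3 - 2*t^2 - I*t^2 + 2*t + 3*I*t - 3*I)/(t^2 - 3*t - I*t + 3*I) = (I*t^2 - t*(3 + I) + 3)/(t - 3)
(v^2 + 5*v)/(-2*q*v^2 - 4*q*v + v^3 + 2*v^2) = (-v - 5)/(2*q*v + 4*q - v^2 - 2*v)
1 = 1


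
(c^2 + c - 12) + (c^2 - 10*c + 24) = 2*c^2 - 9*c + 12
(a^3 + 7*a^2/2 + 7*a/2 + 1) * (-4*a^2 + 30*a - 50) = -4*a^5 + 16*a^4 + 41*a^3 - 74*a^2 - 145*a - 50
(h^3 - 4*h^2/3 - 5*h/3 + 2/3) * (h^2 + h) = h^5 - h^4/3 - 3*h^3 - h^2 + 2*h/3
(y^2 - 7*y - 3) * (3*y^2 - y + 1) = 3*y^4 - 22*y^3 - y^2 - 4*y - 3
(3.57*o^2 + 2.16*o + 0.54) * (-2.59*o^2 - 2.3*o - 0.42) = -9.2463*o^4 - 13.8054*o^3 - 7.866*o^2 - 2.1492*o - 0.2268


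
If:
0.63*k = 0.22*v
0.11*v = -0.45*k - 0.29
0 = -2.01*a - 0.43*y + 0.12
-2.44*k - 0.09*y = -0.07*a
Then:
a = -1.83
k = -0.38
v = -1.09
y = 8.85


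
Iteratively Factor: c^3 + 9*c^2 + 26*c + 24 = (c + 2)*(c^2 + 7*c + 12) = (c + 2)*(c + 3)*(c + 4)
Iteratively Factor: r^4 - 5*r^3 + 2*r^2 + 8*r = (r - 2)*(r^3 - 3*r^2 - 4*r) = (r - 4)*(r - 2)*(r^2 + r) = (r - 4)*(r - 2)*(r + 1)*(r)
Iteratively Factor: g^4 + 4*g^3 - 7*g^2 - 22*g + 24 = (g - 1)*(g^3 + 5*g^2 - 2*g - 24) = (g - 2)*(g - 1)*(g^2 + 7*g + 12) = (g - 2)*(g - 1)*(g + 4)*(g + 3)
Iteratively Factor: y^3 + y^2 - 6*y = (y)*(y^2 + y - 6) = y*(y - 2)*(y + 3)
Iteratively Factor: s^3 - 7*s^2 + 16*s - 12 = (s - 2)*(s^2 - 5*s + 6) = (s - 2)^2*(s - 3)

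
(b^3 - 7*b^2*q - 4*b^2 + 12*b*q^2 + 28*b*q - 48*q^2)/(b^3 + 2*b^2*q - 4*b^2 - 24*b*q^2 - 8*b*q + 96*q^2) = (b - 3*q)/(b + 6*q)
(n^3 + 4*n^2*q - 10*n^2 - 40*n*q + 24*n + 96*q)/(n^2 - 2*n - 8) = (n^2 + 4*n*q - 6*n - 24*q)/(n + 2)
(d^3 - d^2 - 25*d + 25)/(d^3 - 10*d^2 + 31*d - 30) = (d^2 + 4*d - 5)/(d^2 - 5*d + 6)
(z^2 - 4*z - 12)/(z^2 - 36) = (z + 2)/(z + 6)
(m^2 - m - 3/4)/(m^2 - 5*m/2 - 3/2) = (m - 3/2)/(m - 3)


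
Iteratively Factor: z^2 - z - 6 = (z + 2)*(z - 3)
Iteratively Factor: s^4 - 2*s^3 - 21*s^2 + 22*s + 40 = (s + 1)*(s^3 - 3*s^2 - 18*s + 40) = (s - 2)*(s + 1)*(s^2 - s - 20) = (s - 2)*(s + 1)*(s + 4)*(s - 5)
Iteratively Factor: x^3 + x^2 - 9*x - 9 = (x - 3)*(x^2 + 4*x + 3) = (x - 3)*(x + 3)*(x + 1)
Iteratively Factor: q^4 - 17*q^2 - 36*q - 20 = (q + 1)*(q^3 - q^2 - 16*q - 20) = (q + 1)*(q + 2)*(q^2 - 3*q - 10) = (q + 1)*(q + 2)^2*(q - 5)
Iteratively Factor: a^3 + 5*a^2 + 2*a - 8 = (a + 2)*(a^2 + 3*a - 4) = (a - 1)*(a + 2)*(a + 4)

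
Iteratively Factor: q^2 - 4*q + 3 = (q - 3)*(q - 1)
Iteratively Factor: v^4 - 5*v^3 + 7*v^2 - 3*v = (v - 1)*(v^3 - 4*v^2 + 3*v) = (v - 3)*(v - 1)*(v^2 - v) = (v - 3)*(v - 1)^2*(v)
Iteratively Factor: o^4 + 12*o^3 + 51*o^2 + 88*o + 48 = (o + 4)*(o^3 + 8*o^2 + 19*o + 12) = (o + 3)*(o + 4)*(o^2 + 5*o + 4) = (o + 3)*(o + 4)^2*(o + 1)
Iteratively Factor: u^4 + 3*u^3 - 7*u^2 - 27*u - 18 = (u + 1)*(u^3 + 2*u^2 - 9*u - 18) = (u + 1)*(u + 2)*(u^2 - 9) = (u - 3)*(u + 1)*(u + 2)*(u + 3)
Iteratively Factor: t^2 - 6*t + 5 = (t - 5)*(t - 1)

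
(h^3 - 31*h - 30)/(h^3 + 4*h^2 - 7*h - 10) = (h - 6)/(h - 2)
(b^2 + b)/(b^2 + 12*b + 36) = b*(b + 1)/(b^2 + 12*b + 36)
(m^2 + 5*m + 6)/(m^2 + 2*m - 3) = (m + 2)/(m - 1)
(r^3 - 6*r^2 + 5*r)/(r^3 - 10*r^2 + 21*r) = (r^2 - 6*r + 5)/(r^2 - 10*r + 21)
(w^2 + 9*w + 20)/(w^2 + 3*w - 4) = (w + 5)/(w - 1)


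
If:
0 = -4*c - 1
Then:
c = -1/4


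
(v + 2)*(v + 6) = v^2 + 8*v + 12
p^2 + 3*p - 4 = (p - 1)*(p + 4)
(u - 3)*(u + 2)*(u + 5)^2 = u^4 + 9*u^3 + 9*u^2 - 85*u - 150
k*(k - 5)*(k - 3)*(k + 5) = k^4 - 3*k^3 - 25*k^2 + 75*k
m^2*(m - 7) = m^3 - 7*m^2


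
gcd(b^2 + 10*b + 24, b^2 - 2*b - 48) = b + 6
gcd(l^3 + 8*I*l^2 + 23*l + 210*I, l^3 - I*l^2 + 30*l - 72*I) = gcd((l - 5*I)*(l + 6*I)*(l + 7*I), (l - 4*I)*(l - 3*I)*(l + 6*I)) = l + 6*I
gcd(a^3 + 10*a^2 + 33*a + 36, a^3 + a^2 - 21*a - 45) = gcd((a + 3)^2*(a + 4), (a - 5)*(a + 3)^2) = a^2 + 6*a + 9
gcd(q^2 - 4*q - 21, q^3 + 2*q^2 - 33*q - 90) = q + 3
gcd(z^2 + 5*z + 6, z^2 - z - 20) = 1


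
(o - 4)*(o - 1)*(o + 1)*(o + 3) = o^4 - o^3 - 13*o^2 + o + 12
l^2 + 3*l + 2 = (l + 1)*(l + 2)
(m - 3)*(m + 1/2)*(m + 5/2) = m^3 - 31*m/4 - 15/4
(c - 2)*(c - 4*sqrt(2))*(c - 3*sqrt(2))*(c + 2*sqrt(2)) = c^4 - 5*sqrt(2)*c^3 - 2*c^3 - 4*c^2 + 10*sqrt(2)*c^2 + 8*c + 48*sqrt(2)*c - 96*sqrt(2)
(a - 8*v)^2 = a^2 - 16*a*v + 64*v^2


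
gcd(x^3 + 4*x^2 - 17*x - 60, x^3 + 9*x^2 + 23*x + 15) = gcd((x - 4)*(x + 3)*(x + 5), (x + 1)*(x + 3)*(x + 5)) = x^2 + 8*x + 15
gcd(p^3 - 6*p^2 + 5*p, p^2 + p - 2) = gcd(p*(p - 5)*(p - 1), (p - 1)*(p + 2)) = p - 1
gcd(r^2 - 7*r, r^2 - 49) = r - 7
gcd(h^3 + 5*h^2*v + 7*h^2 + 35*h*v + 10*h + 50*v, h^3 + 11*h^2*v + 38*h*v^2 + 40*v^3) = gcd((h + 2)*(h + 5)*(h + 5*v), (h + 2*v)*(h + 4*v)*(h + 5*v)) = h + 5*v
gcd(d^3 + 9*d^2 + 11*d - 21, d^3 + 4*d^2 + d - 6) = d^2 + 2*d - 3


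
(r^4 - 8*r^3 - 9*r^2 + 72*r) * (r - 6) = r^5 - 14*r^4 + 39*r^3 + 126*r^2 - 432*r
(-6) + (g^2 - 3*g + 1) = g^2 - 3*g - 5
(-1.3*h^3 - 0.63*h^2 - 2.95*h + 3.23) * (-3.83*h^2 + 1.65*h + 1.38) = 4.979*h^5 + 0.2679*h^4 + 8.465*h^3 - 18.1078*h^2 + 1.2585*h + 4.4574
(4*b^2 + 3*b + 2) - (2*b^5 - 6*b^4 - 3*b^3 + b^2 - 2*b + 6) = -2*b^5 + 6*b^4 + 3*b^3 + 3*b^2 + 5*b - 4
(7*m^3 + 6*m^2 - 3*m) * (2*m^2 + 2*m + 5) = 14*m^5 + 26*m^4 + 41*m^3 + 24*m^2 - 15*m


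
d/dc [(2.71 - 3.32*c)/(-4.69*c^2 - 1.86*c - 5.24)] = (-15.5708*c^2 + 25.4198*c + 22.4374)/(21.9961*c^4 + 17.4468*c^3 + 52.6108*c^2 + 19.4928*c + 27.4576)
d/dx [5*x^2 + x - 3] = 10*x + 1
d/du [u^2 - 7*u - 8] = 2*u - 7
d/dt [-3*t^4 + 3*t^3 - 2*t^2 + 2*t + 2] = -12*t^3 + 9*t^2 - 4*t + 2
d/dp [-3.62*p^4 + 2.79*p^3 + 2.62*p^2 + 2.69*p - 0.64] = -14.48*p^3 + 8.37*p^2 + 5.24*p + 2.69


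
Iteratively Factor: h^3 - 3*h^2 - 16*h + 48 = (h - 4)*(h^2 + h - 12) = (h - 4)*(h + 4)*(h - 3)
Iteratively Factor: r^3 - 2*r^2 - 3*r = (r + 1)*(r^2 - 3*r) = (r - 3)*(r + 1)*(r)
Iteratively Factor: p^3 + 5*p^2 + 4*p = (p + 1)*(p^2 + 4*p) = p*(p + 1)*(p + 4)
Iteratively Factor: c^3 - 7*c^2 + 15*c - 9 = (c - 3)*(c^2 - 4*c + 3) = (c - 3)*(c - 1)*(c - 3)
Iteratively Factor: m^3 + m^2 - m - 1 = (m - 1)*(m^2 + 2*m + 1) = (m - 1)*(m + 1)*(m + 1)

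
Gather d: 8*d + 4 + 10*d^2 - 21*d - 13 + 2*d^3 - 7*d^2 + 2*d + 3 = 2*d^3 + 3*d^2 - 11*d - 6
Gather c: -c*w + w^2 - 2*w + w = -c*w + w^2 - w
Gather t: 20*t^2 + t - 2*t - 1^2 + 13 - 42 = 20*t^2 - t - 30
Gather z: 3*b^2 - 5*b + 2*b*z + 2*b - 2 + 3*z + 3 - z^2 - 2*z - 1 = 3*b^2 - 3*b - z^2 + z*(2*b + 1)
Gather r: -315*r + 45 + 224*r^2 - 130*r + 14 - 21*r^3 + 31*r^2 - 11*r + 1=-21*r^3 + 255*r^2 - 456*r + 60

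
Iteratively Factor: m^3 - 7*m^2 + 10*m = (m - 2)*(m^2 - 5*m) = m*(m - 2)*(m - 5)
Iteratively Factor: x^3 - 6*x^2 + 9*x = (x - 3)*(x^2 - 3*x) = (x - 3)^2*(x)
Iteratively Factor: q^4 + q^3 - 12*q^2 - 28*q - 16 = (q + 2)*(q^3 - q^2 - 10*q - 8) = (q + 2)^2*(q^2 - 3*q - 4) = (q - 4)*(q + 2)^2*(q + 1)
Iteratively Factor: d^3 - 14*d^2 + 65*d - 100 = (d - 5)*(d^2 - 9*d + 20) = (d - 5)^2*(d - 4)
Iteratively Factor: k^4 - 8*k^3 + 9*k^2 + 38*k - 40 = (k - 4)*(k^3 - 4*k^2 - 7*k + 10) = (k - 4)*(k + 2)*(k^2 - 6*k + 5) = (k - 5)*(k - 4)*(k + 2)*(k - 1)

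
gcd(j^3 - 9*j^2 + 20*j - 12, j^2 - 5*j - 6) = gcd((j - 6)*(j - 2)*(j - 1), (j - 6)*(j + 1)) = j - 6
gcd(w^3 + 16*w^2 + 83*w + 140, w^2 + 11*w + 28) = w^2 + 11*w + 28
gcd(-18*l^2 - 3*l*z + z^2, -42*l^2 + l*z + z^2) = -6*l + z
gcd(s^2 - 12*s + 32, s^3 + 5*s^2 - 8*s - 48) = 1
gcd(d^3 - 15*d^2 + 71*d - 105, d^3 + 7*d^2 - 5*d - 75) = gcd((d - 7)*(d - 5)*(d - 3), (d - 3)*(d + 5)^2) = d - 3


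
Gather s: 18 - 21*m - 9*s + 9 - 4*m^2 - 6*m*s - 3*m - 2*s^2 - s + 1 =-4*m^2 - 24*m - 2*s^2 + s*(-6*m - 10) + 28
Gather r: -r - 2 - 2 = -r - 4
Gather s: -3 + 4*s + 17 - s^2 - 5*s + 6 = -s^2 - s + 20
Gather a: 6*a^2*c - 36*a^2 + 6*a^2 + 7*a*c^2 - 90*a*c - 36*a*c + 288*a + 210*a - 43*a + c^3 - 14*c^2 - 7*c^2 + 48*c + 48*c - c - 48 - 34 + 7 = a^2*(6*c - 30) + a*(7*c^2 - 126*c + 455) + c^3 - 21*c^2 + 95*c - 75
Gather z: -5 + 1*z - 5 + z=2*z - 10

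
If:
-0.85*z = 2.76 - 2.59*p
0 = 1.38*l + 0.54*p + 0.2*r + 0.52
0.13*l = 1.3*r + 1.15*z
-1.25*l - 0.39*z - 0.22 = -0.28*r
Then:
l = -0.78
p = 1.44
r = -1.10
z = 1.15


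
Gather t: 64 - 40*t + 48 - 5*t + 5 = 117 - 45*t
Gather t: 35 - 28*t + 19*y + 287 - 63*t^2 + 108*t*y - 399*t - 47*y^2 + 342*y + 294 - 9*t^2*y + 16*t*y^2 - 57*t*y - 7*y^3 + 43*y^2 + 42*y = t^2*(-9*y - 63) + t*(16*y^2 + 51*y - 427) - 7*y^3 - 4*y^2 + 403*y + 616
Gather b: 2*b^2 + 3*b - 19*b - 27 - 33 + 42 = 2*b^2 - 16*b - 18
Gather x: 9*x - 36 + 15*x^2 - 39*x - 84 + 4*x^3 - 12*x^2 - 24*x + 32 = 4*x^3 + 3*x^2 - 54*x - 88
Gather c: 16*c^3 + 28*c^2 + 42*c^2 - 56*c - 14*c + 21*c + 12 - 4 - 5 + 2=16*c^3 + 70*c^2 - 49*c + 5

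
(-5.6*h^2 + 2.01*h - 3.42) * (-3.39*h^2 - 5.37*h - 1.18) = 18.984*h^4 + 23.2581*h^3 + 7.4081*h^2 + 15.9936*h + 4.0356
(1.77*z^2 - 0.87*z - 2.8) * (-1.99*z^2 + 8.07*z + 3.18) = -3.5223*z^4 + 16.0152*z^3 + 4.1797*z^2 - 25.3626*z - 8.904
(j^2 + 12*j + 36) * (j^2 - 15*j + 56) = j^4 - 3*j^3 - 88*j^2 + 132*j + 2016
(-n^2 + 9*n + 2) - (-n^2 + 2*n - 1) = 7*n + 3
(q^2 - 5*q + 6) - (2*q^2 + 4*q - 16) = -q^2 - 9*q + 22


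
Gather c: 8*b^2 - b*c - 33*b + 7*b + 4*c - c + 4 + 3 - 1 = 8*b^2 - 26*b + c*(3 - b) + 6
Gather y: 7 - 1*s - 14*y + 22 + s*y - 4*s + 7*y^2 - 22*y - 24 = -5*s + 7*y^2 + y*(s - 36) + 5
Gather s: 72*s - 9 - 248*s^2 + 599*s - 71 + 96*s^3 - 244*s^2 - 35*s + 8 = 96*s^3 - 492*s^2 + 636*s - 72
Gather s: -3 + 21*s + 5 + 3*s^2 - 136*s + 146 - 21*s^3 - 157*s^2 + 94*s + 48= -21*s^3 - 154*s^2 - 21*s + 196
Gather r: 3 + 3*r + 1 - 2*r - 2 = r + 2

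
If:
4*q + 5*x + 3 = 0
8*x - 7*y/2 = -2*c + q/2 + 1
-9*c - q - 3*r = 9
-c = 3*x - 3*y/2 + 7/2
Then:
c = 13*y/14 - 171/14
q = -5*y/21 - 92/21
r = 4423/126 - 341*y/126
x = 4*y/21 + 61/21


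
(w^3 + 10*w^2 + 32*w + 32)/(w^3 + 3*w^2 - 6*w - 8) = (w^2 + 6*w + 8)/(w^2 - w - 2)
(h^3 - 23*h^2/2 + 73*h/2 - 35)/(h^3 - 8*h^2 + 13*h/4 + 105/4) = 2*(h - 2)/(2*h + 3)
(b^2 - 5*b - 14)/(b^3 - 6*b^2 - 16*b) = (b - 7)/(b*(b - 8))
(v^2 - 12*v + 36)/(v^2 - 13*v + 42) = (v - 6)/(v - 7)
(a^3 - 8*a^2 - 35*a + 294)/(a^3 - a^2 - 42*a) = (a - 7)/a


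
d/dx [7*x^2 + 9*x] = 14*x + 9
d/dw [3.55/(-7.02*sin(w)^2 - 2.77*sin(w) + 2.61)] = (49.842*sin(w) + 9.8335)*cos(w)/(7.02*sin(w)^2 + 2.77*sin(w) - 2.61)^2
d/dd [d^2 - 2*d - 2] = 2*d - 2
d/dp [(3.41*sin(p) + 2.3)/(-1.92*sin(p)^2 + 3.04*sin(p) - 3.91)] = (6.5472*sin(p)^2 + 8.832*sin(p) - 20.3251)*cos(p)/(3.6864*sin(p)^4 - 11.6736*sin(p)^3 + 24.256*sin(p)^2 - 23.7728*sin(p) + 15.2881)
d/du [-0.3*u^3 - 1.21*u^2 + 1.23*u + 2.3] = -0.9*u^2 - 2.42*u + 1.23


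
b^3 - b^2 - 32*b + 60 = (b - 5)*(b - 2)*(b + 6)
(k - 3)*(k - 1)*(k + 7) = k^3 + 3*k^2 - 25*k + 21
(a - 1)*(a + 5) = a^2 + 4*a - 5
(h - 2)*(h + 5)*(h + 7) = h^3 + 10*h^2 + 11*h - 70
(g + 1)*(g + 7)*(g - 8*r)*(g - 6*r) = g^4 - 14*g^3*r + 8*g^3 + 48*g^2*r^2 - 112*g^2*r + 7*g^2 + 384*g*r^2 - 98*g*r + 336*r^2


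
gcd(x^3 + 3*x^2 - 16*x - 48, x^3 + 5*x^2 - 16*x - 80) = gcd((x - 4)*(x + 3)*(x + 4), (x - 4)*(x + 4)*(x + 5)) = x^2 - 16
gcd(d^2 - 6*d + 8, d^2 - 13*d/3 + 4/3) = d - 4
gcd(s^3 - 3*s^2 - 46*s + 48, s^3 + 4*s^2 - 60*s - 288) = s^2 - 2*s - 48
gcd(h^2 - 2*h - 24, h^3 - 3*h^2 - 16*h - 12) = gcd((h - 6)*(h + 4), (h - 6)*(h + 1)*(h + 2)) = h - 6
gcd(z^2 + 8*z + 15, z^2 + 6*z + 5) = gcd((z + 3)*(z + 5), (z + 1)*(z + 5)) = z + 5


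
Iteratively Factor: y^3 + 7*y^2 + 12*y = (y)*(y^2 + 7*y + 12) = y*(y + 4)*(y + 3)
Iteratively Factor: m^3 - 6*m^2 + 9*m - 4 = (m - 4)*(m^2 - 2*m + 1) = (m - 4)*(m - 1)*(m - 1)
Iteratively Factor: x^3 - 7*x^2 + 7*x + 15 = (x - 3)*(x^2 - 4*x - 5) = (x - 5)*(x - 3)*(x + 1)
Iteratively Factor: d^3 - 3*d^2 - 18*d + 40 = (d + 4)*(d^2 - 7*d + 10) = (d - 2)*(d + 4)*(d - 5)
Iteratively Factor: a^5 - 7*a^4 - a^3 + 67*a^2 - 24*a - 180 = (a - 5)*(a^4 - 2*a^3 - 11*a^2 + 12*a + 36) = (a - 5)*(a - 3)*(a^3 + a^2 - 8*a - 12) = (a - 5)*(a - 3)*(a + 2)*(a^2 - a - 6) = (a - 5)*(a - 3)*(a + 2)^2*(a - 3)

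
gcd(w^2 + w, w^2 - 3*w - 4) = w + 1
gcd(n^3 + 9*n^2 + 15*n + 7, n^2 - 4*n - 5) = n + 1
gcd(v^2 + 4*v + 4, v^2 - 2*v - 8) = v + 2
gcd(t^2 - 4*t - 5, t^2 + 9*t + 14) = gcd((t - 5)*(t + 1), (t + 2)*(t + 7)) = 1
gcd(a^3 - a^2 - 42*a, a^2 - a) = a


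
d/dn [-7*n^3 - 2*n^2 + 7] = n*(-21*n - 4)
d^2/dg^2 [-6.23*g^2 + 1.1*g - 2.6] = -12.4600000000000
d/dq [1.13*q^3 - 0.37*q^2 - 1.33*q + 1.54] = 3.39*q^2 - 0.74*q - 1.33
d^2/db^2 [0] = 0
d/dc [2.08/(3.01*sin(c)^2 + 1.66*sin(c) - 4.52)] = -(12.5216*sin(c) + 3.4528)*cos(c)/(3.01*sin(c)^2 + 1.66*sin(c) - 4.52)^2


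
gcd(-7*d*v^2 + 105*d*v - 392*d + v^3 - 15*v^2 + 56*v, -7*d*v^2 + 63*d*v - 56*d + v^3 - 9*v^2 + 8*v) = -7*d*v + 56*d + v^2 - 8*v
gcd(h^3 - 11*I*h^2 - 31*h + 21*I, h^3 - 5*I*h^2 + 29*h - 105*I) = h^2 - 10*I*h - 21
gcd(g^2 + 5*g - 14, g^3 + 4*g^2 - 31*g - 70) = g + 7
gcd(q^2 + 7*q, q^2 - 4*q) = q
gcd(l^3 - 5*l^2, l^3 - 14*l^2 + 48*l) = l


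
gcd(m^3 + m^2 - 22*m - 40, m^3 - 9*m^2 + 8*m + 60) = m^2 - 3*m - 10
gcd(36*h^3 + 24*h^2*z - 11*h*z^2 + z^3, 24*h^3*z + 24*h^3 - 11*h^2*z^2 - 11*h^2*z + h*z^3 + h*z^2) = 1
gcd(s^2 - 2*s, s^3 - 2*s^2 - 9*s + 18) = s - 2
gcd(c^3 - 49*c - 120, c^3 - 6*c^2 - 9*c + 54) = c + 3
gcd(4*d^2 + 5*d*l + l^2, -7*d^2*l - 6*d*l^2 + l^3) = d + l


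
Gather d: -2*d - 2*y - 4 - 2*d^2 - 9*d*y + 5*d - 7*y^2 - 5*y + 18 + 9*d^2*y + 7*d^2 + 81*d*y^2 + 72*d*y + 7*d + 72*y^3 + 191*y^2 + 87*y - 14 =d^2*(9*y + 5) + d*(81*y^2 + 63*y + 10) + 72*y^3 + 184*y^2 + 80*y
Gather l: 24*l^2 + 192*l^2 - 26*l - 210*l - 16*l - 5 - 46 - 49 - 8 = 216*l^2 - 252*l - 108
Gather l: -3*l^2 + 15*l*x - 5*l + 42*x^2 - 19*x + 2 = -3*l^2 + l*(15*x - 5) + 42*x^2 - 19*x + 2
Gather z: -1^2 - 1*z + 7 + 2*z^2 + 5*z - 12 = 2*z^2 + 4*z - 6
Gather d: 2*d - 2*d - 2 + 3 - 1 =0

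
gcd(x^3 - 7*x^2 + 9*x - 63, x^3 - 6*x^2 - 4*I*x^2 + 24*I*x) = 1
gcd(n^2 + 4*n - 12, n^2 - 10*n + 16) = n - 2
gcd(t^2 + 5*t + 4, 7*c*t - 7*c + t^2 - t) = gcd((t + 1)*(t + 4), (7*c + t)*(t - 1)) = 1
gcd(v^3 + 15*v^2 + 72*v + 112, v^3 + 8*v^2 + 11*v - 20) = v + 4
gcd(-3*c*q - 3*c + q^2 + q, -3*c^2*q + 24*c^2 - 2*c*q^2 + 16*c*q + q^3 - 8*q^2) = -3*c + q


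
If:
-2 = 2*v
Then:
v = -1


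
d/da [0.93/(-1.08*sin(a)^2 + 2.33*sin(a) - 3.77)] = (2.0088*sin(a) - 2.1669)*cos(a)/(1.08*sin(a)^2 - 2.33*sin(a) + 3.77)^2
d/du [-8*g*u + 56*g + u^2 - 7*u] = -8*g + 2*u - 7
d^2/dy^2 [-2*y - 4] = 0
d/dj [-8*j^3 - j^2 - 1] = 2*j*(-12*j - 1)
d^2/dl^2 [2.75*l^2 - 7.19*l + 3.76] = 5.50000000000000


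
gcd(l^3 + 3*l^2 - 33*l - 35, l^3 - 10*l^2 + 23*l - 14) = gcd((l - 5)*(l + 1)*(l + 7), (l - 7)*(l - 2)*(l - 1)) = 1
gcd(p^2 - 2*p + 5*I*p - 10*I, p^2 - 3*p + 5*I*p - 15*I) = p + 5*I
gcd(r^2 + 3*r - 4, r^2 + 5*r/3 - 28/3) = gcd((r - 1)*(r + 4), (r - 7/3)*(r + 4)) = r + 4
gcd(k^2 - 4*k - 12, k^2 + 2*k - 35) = 1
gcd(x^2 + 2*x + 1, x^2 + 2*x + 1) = x^2 + 2*x + 1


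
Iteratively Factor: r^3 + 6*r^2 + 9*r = (r + 3)*(r^2 + 3*r) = (r + 3)^2*(r)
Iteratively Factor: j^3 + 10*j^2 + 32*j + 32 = (j + 4)*(j^2 + 6*j + 8) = (j + 2)*(j + 4)*(j + 4)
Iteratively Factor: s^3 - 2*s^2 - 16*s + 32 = (s + 4)*(s^2 - 6*s + 8) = (s - 4)*(s + 4)*(s - 2)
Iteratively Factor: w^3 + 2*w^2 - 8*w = (w - 2)*(w^2 + 4*w) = w*(w - 2)*(w + 4)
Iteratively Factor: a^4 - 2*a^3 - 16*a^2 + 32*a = (a + 4)*(a^3 - 6*a^2 + 8*a) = (a - 4)*(a + 4)*(a^2 - 2*a) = a*(a - 4)*(a + 4)*(a - 2)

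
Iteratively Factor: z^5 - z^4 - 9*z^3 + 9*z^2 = (z - 3)*(z^4 + 2*z^3 - 3*z^2) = (z - 3)*(z - 1)*(z^3 + 3*z^2) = z*(z - 3)*(z - 1)*(z^2 + 3*z) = z*(z - 3)*(z - 1)*(z + 3)*(z)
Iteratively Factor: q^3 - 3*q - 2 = (q + 1)*(q^2 - q - 2) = (q - 2)*(q + 1)*(q + 1)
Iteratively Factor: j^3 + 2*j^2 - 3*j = (j + 3)*(j^2 - j) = j*(j + 3)*(j - 1)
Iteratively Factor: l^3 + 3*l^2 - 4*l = (l)*(l^2 + 3*l - 4) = l*(l - 1)*(l + 4)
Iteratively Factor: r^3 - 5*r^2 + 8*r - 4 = (r - 1)*(r^2 - 4*r + 4) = (r - 2)*(r - 1)*(r - 2)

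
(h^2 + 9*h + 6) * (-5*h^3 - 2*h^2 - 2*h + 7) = -5*h^5 - 47*h^4 - 50*h^3 - 23*h^2 + 51*h + 42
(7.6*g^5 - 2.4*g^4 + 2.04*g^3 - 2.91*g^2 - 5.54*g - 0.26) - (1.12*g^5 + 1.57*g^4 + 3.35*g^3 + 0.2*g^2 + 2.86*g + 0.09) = 6.48*g^5 - 3.97*g^4 - 1.31*g^3 - 3.11*g^2 - 8.4*g - 0.35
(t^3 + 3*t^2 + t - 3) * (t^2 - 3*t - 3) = t^5 - 11*t^3 - 15*t^2 + 6*t + 9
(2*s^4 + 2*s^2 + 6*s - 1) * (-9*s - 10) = -18*s^5 - 20*s^4 - 18*s^3 - 74*s^2 - 51*s + 10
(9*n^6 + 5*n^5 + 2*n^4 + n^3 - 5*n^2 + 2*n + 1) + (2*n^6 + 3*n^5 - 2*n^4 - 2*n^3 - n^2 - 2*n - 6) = 11*n^6 + 8*n^5 - n^3 - 6*n^2 - 5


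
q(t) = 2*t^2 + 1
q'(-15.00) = -60.00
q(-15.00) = 451.00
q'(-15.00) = -60.00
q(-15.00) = 451.00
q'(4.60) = 18.40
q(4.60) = 43.32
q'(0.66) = 2.64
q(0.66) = 1.87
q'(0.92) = 3.68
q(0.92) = 2.69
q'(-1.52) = -6.08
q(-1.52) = 5.62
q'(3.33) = 13.32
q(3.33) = 23.18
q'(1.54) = 6.16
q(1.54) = 5.74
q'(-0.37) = -1.48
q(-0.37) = 1.27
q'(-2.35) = -9.40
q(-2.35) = 12.04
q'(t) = 4*t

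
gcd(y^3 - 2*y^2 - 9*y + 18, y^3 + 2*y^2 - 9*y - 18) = y^2 - 9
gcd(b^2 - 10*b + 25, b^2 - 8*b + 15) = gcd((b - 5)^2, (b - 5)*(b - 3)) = b - 5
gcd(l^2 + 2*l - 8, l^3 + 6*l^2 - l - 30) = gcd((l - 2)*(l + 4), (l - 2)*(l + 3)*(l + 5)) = l - 2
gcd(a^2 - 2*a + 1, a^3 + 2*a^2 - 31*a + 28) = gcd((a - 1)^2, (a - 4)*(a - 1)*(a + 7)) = a - 1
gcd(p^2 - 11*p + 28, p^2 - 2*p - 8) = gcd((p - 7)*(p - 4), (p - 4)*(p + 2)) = p - 4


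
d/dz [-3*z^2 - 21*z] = -6*z - 21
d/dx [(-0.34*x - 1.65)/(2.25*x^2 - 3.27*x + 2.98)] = (0.765*x^2 + 7.425*x - 6.4087)/(5.0625*x^4 - 14.715*x^3 + 24.1029*x^2 - 19.4892*x + 8.8804)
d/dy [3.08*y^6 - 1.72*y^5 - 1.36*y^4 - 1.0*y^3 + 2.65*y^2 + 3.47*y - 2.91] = 18.48*y^5 - 8.6*y^4 - 5.44*y^3 - 3.0*y^2 + 5.3*y + 3.47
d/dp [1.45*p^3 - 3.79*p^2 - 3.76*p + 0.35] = 4.35*p^2 - 7.58*p - 3.76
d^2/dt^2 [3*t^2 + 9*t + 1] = 6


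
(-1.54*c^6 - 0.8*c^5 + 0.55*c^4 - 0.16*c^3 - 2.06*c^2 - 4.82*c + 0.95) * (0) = 0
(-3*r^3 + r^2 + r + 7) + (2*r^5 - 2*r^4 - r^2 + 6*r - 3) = 2*r^5 - 2*r^4 - 3*r^3 + 7*r + 4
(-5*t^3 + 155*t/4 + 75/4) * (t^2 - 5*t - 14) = -5*t^5 + 25*t^4 + 435*t^3/4 - 175*t^2 - 2545*t/4 - 525/2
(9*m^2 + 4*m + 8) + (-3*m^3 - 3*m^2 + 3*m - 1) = -3*m^3 + 6*m^2 + 7*m + 7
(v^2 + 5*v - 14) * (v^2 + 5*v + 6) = v^4 + 10*v^3 + 17*v^2 - 40*v - 84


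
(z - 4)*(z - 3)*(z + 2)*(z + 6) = z^4 + z^3 - 32*z^2 + 12*z + 144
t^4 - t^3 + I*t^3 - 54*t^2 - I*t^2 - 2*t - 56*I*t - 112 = (t - 8)*(t + 7)*(t - I)*(t + 2*I)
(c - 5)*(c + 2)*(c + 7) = c^3 + 4*c^2 - 31*c - 70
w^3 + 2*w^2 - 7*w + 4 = (w - 1)^2*(w + 4)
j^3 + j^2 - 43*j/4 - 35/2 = (j - 7/2)*(j + 2)*(j + 5/2)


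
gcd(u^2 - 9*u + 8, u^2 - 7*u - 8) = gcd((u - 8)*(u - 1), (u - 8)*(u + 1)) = u - 8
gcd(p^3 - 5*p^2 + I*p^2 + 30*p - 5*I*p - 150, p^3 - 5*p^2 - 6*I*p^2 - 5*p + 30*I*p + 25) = p^2 + p*(-5 - 5*I) + 25*I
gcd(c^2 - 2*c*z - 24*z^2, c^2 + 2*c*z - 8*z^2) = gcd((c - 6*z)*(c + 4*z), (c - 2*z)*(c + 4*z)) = c + 4*z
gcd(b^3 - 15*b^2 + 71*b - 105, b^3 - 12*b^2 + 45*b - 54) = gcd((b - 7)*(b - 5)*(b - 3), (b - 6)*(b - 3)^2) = b - 3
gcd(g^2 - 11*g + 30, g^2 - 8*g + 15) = g - 5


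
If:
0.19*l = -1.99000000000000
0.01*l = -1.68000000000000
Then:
No Solution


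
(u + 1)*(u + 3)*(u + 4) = u^3 + 8*u^2 + 19*u + 12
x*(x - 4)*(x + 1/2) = x^3 - 7*x^2/2 - 2*x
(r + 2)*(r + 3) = r^2 + 5*r + 6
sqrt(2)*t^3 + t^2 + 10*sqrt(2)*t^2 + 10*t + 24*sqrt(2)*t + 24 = (t + 4)*(t + 6)*(sqrt(2)*t + 1)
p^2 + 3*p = p*(p + 3)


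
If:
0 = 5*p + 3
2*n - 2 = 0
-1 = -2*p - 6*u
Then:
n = 1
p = -3/5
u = 11/30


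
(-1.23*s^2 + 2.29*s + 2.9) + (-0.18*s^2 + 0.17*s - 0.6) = -1.41*s^2 + 2.46*s + 2.3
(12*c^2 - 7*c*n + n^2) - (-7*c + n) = 12*c^2 - 7*c*n + 7*c + n^2 - n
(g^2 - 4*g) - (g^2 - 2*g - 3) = 3 - 2*g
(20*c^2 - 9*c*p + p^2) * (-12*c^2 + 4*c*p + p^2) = -240*c^4 + 188*c^3*p - 28*c^2*p^2 - 5*c*p^3 + p^4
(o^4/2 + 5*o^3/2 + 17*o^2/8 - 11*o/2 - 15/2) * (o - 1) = o^5/2 + 2*o^4 - 3*o^3/8 - 61*o^2/8 - 2*o + 15/2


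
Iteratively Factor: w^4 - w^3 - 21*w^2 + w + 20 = (w - 1)*(w^3 - 21*w - 20) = (w - 1)*(w + 1)*(w^2 - w - 20) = (w - 1)*(w + 1)*(w + 4)*(w - 5)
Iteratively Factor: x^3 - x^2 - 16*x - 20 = (x + 2)*(x^2 - 3*x - 10) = (x + 2)^2*(x - 5)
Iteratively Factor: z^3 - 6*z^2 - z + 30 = (z - 3)*(z^2 - 3*z - 10) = (z - 3)*(z + 2)*(z - 5)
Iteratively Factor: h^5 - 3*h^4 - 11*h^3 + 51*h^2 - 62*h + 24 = (h - 2)*(h^4 - h^3 - 13*h^2 + 25*h - 12) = (h - 2)*(h - 1)*(h^3 - 13*h + 12) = (h - 2)*(h - 1)*(h + 4)*(h^2 - 4*h + 3) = (h - 3)*(h - 2)*(h - 1)*(h + 4)*(h - 1)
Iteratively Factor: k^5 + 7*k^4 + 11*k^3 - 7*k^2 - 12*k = (k + 3)*(k^4 + 4*k^3 - k^2 - 4*k) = (k + 3)*(k + 4)*(k^3 - k) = k*(k + 3)*(k + 4)*(k^2 - 1) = k*(k - 1)*(k + 3)*(k + 4)*(k + 1)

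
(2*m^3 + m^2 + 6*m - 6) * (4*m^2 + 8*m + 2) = 8*m^5 + 20*m^4 + 36*m^3 + 26*m^2 - 36*m - 12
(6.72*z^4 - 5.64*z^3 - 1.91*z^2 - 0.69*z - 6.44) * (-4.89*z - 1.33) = -32.8608*z^5 + 18.642*z^4 + 16.8411*z^3 + 5.9144*z^2 + 32.4093*z + 8.5652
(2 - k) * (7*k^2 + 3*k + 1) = -7*k^3 + 11*k^2 + 5*k + 2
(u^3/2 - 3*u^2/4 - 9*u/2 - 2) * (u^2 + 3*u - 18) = u^5/2 + 3*u^4/4 - 63*u^3/4 - 2*u^2 + 75*u + 36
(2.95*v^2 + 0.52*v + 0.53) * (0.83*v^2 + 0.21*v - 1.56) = 2.4485*v^4 + 1.0511*v^3 - 4.0529*v^2 - 0.6999*v - 0.8268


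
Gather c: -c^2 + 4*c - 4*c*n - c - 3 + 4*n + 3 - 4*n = -c^2 + c*(3 - 4*n)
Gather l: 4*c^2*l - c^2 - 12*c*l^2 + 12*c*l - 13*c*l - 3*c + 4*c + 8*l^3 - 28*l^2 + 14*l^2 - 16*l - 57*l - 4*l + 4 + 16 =-c^2 + c + 8*l^3 + l^2*(-12*c - 14) + l*(4*c^2 - c - 77) + 20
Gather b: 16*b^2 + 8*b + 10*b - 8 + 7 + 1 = 16*b^2 + 18*b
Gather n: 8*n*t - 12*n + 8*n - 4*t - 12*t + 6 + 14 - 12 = n*(8*t - 4) - 16*t + 8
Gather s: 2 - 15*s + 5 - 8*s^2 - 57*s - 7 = -8*s^2 - 72*s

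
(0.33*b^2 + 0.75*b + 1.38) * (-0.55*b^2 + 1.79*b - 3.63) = -0.1815*b^4 + 0.1782*b^3 - 0.6144*b^2 - 0.2523*b - 5.0094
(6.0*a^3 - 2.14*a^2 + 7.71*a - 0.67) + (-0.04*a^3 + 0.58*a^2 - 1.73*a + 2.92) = 5.96*a^3 - 1.56*a^2 + 5.98*a + 2.25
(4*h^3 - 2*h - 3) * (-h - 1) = -4*h^4 - 4*h^3 + 2*h^2 + 5*h + 3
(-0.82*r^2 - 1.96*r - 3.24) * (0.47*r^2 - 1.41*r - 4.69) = -0.3854*r^4 + 0.235*r^3 + 5.0866*r^2 + 13.7608*r + 15.1956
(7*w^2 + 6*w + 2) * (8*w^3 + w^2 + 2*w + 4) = 56*w^5 + 55*w^4 + 36*w^3 + 42*w^2 + 28*w + 8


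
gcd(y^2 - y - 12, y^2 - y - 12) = y^2 - y - 12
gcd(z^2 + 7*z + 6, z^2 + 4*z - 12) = z + 6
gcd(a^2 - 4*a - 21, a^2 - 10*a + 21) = a - 7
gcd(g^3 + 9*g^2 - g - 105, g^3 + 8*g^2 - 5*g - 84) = g^2 + 4*g - 21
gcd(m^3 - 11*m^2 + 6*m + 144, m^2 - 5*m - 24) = m^2 - 5*m - 24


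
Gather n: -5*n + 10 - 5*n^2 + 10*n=-5*n^2 + 5*n + 10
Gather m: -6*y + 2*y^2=2*y^2 - 6*y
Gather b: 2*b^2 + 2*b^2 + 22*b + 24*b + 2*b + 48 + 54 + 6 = 4*b^2 + 48*b + 108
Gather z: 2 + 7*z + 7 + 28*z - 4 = 35*z + 5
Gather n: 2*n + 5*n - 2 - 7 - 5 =7*n - 14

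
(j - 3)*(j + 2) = j^2 - j - 6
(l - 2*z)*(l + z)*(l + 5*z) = l^3 + 4*l^2*z - 7*l*z^2 - 10*z^3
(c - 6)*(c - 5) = c^2 - 11*c + 30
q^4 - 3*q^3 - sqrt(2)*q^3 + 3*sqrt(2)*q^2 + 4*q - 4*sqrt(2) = (q - 2)^2*(q + 1)*(q - sqrt(2))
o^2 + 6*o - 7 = (o - 1)*(o + 7)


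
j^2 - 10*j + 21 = (j - 7)*(j - 3)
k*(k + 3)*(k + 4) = k^3 + 7*k^2 + 12*k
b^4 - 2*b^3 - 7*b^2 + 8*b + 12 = (b - 3)*(b - 2)*(b + 1)*(b + 2)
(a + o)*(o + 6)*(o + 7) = a*o^2 + 13*a*o + 42*a + o^3 + 13*o^2 + 42*o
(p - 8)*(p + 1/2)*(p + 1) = p^3 - 13*p^2/2 - 23*p/2 - 4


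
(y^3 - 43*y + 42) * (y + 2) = y^4 + 2*y^3 - 43*y^2 - 44*y + 84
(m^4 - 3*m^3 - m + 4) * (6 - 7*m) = -7*m^5 + 27*m^4 - 18*m^3 + 7*m^2 - 34*m + 24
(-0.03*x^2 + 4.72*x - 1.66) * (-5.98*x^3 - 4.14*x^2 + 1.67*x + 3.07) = 0.1794*x^5 - 28.1014*x^4 - 9.6641*x^3 + 14.6627*x^2 + 11.7182*x - 5.0962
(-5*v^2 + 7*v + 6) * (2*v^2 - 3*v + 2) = -10*v^4 + 29*v^3 - 19*v^2 - 4*v + 12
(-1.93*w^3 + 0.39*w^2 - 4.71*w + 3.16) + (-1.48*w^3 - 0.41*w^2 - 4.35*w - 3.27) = -3.41*w^3 - 0.02*w^2 - 9.06*w - 0.11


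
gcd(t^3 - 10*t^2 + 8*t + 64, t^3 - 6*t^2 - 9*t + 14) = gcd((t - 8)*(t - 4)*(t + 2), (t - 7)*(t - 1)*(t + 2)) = t + 2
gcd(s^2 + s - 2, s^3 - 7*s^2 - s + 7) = s - 1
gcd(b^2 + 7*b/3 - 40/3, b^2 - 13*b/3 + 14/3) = 1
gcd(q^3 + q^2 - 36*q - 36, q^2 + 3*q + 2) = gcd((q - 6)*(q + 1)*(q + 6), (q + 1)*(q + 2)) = q + 1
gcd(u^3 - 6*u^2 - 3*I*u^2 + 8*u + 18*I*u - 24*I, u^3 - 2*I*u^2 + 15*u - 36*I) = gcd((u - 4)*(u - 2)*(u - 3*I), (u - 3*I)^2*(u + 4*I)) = u - 3*I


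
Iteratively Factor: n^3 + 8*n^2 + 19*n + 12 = (n + 1)*(n^2 + 7*n + 12) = (n + 1)*(n + 3)*(n + 4)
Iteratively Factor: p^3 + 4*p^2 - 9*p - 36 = (p + 4)*(p^2 - 9) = (p - 3)*(p + 4)*(p + 3)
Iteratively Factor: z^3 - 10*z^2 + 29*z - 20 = (z - 1)*(z^2 - 9*z + 20) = (z - 5)*(z - 1)*(z - 4)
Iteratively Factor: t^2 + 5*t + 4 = (t + 1)*(t + 4)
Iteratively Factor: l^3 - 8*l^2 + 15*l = (l)*(l^2 - 8*l + 15) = l*(l - 3)*(l - 5)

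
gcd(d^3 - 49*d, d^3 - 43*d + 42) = d + 7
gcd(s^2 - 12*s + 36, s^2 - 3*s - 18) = s - 6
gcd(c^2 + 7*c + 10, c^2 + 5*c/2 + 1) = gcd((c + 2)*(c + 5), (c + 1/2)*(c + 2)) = c + 2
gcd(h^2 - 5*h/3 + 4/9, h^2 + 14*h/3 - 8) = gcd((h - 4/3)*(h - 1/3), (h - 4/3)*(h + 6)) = h - 4/3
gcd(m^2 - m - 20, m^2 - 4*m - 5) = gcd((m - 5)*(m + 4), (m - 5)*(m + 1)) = m - 5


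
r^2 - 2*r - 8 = (r - 4)*(r + 2)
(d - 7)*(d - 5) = d^2 - 12*d + 35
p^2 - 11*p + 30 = (p - 6)*(p - 5)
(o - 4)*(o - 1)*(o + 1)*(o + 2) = o^4 - 2*o^3 - 9*o^2 + 2*o + 8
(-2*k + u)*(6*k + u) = -12*k^2 + 4*k*u + u^2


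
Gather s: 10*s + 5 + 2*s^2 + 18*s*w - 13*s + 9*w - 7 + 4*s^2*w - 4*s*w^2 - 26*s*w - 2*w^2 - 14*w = s^2*(4*w + 2) + s*(-4*w^2 - 8*w - 3) - 2*w^2 - 5*w - 2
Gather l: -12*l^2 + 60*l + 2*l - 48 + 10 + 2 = -12*l^2 + 62*l - 36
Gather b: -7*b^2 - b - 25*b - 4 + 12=-7*b^2 - 26*b + 8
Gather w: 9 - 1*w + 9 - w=18 - 2*w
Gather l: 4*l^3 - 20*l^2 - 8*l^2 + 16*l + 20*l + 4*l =4*l^3 - 28*l^2 + 40*l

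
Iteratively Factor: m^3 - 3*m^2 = (m)*(m^2 - 3*m) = m*(m - 3)*(m)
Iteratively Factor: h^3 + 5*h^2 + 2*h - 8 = (h - 1)*(h^2 + 6*h + 8) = (h - 1)*(h + 4)*(h + 2)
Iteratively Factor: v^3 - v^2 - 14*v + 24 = (v - 3)*(v^2 + 2*v - 8) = (v - 3)*(v - 2)*(v + 4)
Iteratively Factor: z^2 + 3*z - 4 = (z + 4)*(z - 1)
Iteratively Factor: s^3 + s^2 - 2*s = (s + 2)*(s^2 - s) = s*(s + 2)*(s - 1)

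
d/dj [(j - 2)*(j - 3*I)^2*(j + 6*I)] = 4*j^3 - 6*j^2 + 54*j - 54 - 54*I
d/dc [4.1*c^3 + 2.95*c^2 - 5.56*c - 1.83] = 12.3*c^2 + 5.9*c - 5.56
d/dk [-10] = 0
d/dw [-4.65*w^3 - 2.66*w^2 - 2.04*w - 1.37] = -13.95*w^2 - 5.32*w - 2.04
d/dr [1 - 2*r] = -2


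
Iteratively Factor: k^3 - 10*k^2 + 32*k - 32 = (k - 4)*(k^2 - 6*k + 8) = (k - 4)^2*(k - 2)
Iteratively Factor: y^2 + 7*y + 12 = (y + 3)*(y + 4)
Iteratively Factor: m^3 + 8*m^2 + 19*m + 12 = (m + 1)*(m^2 + 7*m + 12) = (m + 1)*(m + 4)*(m + 3)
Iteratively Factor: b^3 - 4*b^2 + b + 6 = (b - 3)*(b^2 - b - 2) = (b - 3)*(b - 2)*(b + 1)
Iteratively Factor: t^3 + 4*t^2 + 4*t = (t + 2)*(t^2 + 2*t) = (t + 2)^2*(t)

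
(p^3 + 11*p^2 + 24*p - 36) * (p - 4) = p^4 + 7*p^3 - 20*p^2 - 132*p + 144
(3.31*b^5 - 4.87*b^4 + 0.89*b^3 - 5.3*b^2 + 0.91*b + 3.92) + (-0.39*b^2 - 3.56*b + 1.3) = 3.31*b^5 - 4.87*b^4 + 0.89*b^3 - 5.69*b^2 - 2.65*b + 5.22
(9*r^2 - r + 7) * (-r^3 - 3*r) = -9*r^5 + r^4 - 34*r^3 + 3*r^2 - 21*r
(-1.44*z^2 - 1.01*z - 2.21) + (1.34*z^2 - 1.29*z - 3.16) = -0.0999999999999999*z^2 - 2.3*z - 5.37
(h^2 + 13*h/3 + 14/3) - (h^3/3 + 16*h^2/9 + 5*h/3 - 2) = -h^3/3 - 7*h^2/9 + 8*h/3 + 20/3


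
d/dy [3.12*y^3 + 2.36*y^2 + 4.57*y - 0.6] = 9.36*y^2 + 4.72*y + 4.57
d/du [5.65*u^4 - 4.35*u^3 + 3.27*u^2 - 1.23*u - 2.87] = 22.6*u^3 - 13.05*u^2 + 6.54*u - 1.23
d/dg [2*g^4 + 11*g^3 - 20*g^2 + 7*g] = 8*g^3 + 33*g^2 - 40*g + 7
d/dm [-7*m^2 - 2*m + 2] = -14*m - 2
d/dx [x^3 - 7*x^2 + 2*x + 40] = 3*x^2 - 14*x + 2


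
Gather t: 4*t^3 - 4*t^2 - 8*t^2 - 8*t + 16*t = 4*t^3 - 12*t^2 + 8*t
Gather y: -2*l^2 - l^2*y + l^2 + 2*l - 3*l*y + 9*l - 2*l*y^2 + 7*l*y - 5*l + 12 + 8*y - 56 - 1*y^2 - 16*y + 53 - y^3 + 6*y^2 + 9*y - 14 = -l^2 + 6*l - y^3 + y^2*(5 - 2*l) + y*(-l^2 + 4*l + 1) - 5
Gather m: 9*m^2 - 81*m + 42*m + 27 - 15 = 9*m^2 - 39*m + 12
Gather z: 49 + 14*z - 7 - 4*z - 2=10*z + 40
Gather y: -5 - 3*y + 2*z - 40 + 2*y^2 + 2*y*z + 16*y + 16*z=2*y^2 + y*(2*z + 13) + 18*z - 45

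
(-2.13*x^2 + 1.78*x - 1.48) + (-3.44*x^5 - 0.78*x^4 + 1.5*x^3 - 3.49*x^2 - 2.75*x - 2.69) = -3.44*x^5 - 0.78*x^4 + 1.5*x^3 - 5.62*x^2 - 0.97*x - 4.17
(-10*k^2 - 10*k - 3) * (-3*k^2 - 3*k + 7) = 30*k^4 + 60*k^3 - 31*k^2 - 61*k - 21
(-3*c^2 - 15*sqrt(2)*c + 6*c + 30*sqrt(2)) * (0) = 0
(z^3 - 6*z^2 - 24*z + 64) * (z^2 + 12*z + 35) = z^5 + 6*z^4 - 61*z^3 - 434*z^2 - 72*z + 2240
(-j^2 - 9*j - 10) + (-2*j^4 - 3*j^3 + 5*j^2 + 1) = -2*j^4 - 3*j^3 + 4*j^2 - 9*j - 9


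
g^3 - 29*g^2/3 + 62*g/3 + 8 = (g - 6)*(g - 4)*(g + 1/3)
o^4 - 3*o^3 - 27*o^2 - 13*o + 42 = (o - 7)*(o - 1)*(o + 2)*(o + 3)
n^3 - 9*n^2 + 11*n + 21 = (n - 7)*(n - 3)*(n + 1)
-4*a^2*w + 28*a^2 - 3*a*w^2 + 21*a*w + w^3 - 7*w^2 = (-4*a + w)*(a + w)*(w - 7)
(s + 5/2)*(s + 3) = s^2 + 11*s/2 + 15/2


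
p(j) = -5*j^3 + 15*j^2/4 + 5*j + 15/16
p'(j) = -15*j^2 + 15*j/2 + 5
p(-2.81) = 127.44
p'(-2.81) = -134.52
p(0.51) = 3.80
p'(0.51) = 4.92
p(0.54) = 3.94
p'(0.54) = 4.68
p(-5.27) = 810.55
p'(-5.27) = -451.12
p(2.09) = -17.88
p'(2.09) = -44.85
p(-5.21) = 783.78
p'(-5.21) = -441.24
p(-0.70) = 0.99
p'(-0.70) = -7.60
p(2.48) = -39.86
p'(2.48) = -68.66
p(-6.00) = 1185.94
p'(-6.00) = -580.00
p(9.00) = -3295.31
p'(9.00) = -1142.50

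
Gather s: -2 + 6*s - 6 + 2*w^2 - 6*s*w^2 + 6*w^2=s*(6 - 6*w^2) + 8*w^2 - 8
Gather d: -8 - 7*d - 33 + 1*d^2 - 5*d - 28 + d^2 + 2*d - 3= 2*d^2 - 10*d - 72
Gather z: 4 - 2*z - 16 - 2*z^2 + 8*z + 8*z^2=6*z^2 + 6*z - 12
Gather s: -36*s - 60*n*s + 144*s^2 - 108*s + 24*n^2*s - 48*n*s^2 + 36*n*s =s^2*(144 - 48*n) + s*(24*n^2 - 24*n - 144)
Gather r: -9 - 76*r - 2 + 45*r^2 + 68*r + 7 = 45*r^2 - 8*r - 4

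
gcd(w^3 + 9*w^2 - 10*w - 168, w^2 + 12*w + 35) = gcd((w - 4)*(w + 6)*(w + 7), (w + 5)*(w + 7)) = w + 7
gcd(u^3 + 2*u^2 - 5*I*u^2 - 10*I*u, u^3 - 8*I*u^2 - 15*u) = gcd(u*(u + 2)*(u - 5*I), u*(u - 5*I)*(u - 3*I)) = u^2 - 5*I*u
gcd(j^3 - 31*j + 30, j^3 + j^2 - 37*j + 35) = j^2 - 6*j + 5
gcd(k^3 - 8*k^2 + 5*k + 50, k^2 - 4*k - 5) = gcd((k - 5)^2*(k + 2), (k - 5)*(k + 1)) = k - 5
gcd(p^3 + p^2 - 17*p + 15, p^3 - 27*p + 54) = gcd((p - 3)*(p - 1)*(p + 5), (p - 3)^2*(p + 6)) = p - 3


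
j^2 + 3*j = j*(j + 3)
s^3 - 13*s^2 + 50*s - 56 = (s - 7)*(s - 4)*(s - 2)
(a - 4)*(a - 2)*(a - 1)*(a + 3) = a^4 - 4*a^3 - 7*a^2 + 34*a - 24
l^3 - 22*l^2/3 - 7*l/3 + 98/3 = (l - 7)*(l - 7/3)*(l + 2)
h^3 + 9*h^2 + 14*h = h*(h + 2)*(h + 7)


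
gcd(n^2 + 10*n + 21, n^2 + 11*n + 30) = 1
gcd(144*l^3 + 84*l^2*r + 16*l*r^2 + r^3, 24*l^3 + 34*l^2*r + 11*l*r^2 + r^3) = 24*l^2 + 10*l*r + r^2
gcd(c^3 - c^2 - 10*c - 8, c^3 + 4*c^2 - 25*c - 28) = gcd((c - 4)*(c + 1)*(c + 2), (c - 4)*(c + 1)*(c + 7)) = c^2 - 3*c - 4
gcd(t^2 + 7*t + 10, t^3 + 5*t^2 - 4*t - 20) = t^2 + 7*t + 10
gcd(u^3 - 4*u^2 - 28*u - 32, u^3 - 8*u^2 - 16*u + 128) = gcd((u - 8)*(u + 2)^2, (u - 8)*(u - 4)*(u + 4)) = u - 8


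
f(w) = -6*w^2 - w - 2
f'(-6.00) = 71.00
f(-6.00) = -212.00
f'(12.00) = -145.00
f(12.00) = -878.00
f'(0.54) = -7.48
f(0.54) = -4.29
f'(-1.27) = 14.24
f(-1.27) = -10.41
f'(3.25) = -40.00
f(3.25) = -68.62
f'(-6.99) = 82.88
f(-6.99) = -288.17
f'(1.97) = -24.64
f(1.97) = -27.26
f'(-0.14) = 0.68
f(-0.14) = -1.98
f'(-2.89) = 33.68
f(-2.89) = -49.22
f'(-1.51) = 17.12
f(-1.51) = -14.17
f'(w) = -12*w - 1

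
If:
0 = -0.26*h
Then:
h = 0.00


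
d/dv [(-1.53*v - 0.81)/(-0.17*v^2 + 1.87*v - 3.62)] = (-0.2601*v^2 - 0.2754*v + 7.0533)/(0.0289*v^4 - 0.6358*v^3 + 4.7277*v^2 - 13.5388*v + 13.1044)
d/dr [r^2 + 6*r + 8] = 2*r + 6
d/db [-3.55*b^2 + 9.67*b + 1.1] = 9.67 - 7.1*b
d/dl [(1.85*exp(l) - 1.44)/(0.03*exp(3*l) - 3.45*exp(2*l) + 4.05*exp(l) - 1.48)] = (-0.111*exp(3*l) + 6.5121*exp(2*l) - 9.936*exp(l) + 3.094)*exp(l)/(0.0009*exp(6*l) - 0.207*exp(5*l) + 12.1455*exp(4*l) - 28.0338*exp(3*l) + 26.6145*exp(2*l) - 11.988*exp(l) + 2.1904)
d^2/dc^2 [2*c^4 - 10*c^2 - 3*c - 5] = 24*c^2 - 20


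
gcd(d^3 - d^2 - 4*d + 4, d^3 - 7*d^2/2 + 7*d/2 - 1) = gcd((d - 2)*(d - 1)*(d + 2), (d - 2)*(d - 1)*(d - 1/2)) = d^2 - 3*d + 2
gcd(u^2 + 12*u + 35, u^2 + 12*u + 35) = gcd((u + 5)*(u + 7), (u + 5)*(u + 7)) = u^2 + 12*u + 35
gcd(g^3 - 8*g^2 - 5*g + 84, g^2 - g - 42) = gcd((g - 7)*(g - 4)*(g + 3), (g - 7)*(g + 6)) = g - 7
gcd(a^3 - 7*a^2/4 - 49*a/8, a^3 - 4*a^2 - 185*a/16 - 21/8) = a + 7/4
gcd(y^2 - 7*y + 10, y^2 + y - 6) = y - 2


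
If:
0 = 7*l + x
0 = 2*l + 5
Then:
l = -5/2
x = 35/2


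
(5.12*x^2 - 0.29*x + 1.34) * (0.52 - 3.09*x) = -15.8208*x^3 + 3.5585*x^2 - 4.2914*x + 0.6968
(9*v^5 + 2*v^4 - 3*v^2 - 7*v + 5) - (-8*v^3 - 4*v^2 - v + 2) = 9*v^5 + 2*v^4 + 8*v^3 + v^2 - 6*v + 3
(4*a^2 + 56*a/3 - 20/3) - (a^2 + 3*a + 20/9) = 3*a^2 + 47*a/3 - 80/9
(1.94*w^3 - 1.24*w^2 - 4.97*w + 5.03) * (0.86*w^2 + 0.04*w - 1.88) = 1.6684*w^5 - 0.9888*w^4 - 7.971*w^3 + 6.4582*w^2 + 9.5448*w - 9.4564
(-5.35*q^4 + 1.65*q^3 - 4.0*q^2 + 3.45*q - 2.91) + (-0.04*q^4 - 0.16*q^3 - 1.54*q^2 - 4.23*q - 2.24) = -5.39*q^4 + 1.49*q^3 - 5.54*q^2 - 0.78*q - 5.15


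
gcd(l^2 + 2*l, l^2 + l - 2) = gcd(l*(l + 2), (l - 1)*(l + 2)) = l + 2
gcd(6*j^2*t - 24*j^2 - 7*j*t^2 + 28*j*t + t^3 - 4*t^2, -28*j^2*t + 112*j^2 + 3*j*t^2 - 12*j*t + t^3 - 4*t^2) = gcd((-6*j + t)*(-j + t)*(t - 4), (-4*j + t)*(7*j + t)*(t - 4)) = t - 4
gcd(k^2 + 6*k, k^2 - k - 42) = k + 6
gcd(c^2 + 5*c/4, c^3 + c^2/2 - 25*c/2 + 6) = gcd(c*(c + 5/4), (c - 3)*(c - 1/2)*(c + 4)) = 1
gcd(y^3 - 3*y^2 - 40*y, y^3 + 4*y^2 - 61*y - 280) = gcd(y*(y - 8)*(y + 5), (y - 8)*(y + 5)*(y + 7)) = y^2 - 3*y - 40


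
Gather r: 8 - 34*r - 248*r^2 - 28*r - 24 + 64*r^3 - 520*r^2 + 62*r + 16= 64*r^3 - 768*r^2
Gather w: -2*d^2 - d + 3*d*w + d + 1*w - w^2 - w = -2*d^2 + 3*d*w - w^2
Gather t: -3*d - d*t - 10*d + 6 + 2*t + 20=-13*d + t*(2 - d) + 26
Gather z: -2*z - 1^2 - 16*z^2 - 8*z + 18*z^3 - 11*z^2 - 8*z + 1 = 18*z^3 - 27*z^2 - 18*z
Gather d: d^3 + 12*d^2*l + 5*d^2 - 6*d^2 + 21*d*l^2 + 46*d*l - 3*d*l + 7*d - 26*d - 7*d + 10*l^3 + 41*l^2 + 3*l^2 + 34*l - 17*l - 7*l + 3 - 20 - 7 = d^3 + d^2*(12*l - 1) + d*(21*l^2 + 43*l - 26) + 10*l^3 + 44*l^2 + 10*l - 24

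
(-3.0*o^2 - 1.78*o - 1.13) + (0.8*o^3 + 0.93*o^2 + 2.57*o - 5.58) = 0.8*o^3 - 2.07*o^2 + 0.79*o - 6.71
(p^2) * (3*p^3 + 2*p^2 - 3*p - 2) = 3*p^5 + 2*p^4 - 3*p^3 - 2*p^2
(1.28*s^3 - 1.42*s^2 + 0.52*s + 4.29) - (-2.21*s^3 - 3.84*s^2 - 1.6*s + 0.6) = 3.49*s^3 + 2.42*s^2 + 2.12*s + 3.69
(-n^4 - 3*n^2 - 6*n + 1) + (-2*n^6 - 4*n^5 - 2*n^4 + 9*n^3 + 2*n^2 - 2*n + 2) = -2*n^6 - 4*n^5 - 3*n^4 + 9*n^3 - n^2 - 8*n + 3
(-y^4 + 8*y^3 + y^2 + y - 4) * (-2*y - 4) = 2*y^5 - 12*y^4 - 34*y^3 - 6*y^2 + 4*y + 16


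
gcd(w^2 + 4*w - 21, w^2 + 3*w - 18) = w - 3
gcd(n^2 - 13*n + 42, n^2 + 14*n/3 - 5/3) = 1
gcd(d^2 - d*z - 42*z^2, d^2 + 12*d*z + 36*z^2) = d + 6*z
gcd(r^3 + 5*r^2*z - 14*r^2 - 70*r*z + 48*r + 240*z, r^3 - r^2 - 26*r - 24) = r - 6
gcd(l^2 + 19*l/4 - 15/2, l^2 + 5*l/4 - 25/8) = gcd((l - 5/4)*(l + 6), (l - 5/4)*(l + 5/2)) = l - 5/4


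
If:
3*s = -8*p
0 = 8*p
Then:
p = 0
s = 0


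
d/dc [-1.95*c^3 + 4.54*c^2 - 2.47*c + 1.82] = -5.85*c^2 + 9.08*c - 2.47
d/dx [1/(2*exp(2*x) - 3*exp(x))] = (3 - 4*exp(x))*exp(-x)/(2*exp(x) - 3)^2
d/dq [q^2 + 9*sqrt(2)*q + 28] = 2*q + 9*sqrt(2)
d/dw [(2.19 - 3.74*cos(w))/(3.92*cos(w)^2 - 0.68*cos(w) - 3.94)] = (-14.6608*cos(w)^2 + 17.1696*cos(w) - 16.2248)*sin(w)/(15.3664*cos(w)^4 - 5.3312*cos(w)^3 - 30.4272*cos(w)^2 + 5.3584*cos(w) + 15.5236)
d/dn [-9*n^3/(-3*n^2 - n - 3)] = 9*n^2*(9*n^2 - n*(6*n + 1) + 3*n + 9)/(3*n^2 + n + 3)^2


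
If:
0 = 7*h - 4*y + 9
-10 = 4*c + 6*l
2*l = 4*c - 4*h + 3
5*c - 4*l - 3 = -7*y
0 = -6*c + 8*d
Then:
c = -207/128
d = -621/512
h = -55/96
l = -113/192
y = 479/384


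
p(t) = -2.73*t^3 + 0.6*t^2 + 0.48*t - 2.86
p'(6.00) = -287.16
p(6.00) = -568.06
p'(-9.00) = -673.71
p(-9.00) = 2031.59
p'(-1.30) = -14.92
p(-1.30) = 3.53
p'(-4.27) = -153.97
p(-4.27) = 218.57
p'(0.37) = -0.20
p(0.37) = -2.74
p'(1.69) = -20.88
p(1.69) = -13.51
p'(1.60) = -18.57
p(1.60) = -11.74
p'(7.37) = -435.53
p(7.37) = -1059.59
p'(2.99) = -69.15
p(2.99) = -69.04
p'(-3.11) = -82.47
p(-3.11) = 83.57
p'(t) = -8.19*t^2 + 1.2*t + 0.48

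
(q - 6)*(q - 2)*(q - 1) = q^3 - 9*q^2 + 20*q - 12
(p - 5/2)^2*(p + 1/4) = p^3 - 19*p^2/4 + 5*p + 25/16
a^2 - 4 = (a - 2)*(a + 2)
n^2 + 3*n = n*(n + 3)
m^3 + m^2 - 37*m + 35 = (m - 5)*(m - 1)*(m + 7)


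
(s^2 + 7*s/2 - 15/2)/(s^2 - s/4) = 2*(2*s^2 + 7*s - 15)/(s*(4*s - 1))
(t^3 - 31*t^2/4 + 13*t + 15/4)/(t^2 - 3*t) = t - 19/4 - 5/(4*t)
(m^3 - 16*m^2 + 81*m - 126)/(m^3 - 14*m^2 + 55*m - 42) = (m - 3)/(m - 1)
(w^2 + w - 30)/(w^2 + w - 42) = (w^2 + w - 30)/(w^2 + w - 42)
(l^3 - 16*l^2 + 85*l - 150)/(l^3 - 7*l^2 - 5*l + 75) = (l - 6)/(l + 3)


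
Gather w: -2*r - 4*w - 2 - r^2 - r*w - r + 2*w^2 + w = -r^2 - 3*r + 2*w^2 + w*(-r - 3) - 2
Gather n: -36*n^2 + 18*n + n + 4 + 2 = -36*n^2 + 19*n + 6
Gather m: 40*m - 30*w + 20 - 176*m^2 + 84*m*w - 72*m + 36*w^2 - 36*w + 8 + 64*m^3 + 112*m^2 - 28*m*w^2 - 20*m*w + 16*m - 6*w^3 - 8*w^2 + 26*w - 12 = 64*m^3 - 64*m^2 + m*(-28*w^2 + 64*w - 16) - 6*w^3 + 28*w^2 - 40*w + 16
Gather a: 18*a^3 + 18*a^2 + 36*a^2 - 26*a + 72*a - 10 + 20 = 18*a^3 + 54*a^2 + 46*a + 10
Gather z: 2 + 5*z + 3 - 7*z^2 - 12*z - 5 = -7*z^2 - 7*z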